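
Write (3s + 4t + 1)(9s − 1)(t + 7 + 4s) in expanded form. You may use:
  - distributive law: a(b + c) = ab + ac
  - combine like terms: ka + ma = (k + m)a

171s^2t + 213s^2 + 108s^3 + 242st + 38s + 36st^2 − 4t^2 − 29t − 7

(3s + 4t + 1)(9s − 1)(t + 7 + 4s)
= (27s^2 − 3s + 36st − 4t + 9s − 1)(t + 7 + 4s)    [distributive law]
= (27s^2 + 6s + 36st − 4t − 1)(t + 7 + 4s)    [combine like terms]
= 27s^2t + 189s^2 + 108s^3 + 6st + 42s + 24s^2 + 36st^2 + 252st + 144s^2t − 4t^2 − 28t − 16st − t − 7 − 4s    [distributive law]
= 171s^2t + 213s^2 + 108s^3 + 242st + 38s + 36st^2 − 4t^2 − 29t − 7    [combine like terms]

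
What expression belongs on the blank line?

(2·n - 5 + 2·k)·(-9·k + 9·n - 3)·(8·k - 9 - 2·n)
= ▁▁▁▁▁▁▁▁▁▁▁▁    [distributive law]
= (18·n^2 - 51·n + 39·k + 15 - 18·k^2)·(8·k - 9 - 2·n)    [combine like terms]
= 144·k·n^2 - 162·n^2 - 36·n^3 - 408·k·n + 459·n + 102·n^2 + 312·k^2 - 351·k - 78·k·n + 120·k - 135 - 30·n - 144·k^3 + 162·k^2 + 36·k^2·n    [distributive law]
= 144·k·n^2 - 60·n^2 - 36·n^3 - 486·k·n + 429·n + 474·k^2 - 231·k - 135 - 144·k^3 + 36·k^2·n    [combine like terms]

Applying distributive law to the line above:

(-18·k·n + 18·n^2 - 6·n + 45·k - 45·n + 15 - 18·k^2 + 18·k·n - 6·k)·(8·k - 9 - 2·n)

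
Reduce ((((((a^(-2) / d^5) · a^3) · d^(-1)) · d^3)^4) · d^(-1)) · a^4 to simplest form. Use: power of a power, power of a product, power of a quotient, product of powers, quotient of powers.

a^8d^(-13)

((((((a^(-2) / d^5) · a^3) · d^(-1)) · d^3)^4) · d^(-1)) · a^4
= ((((((a^(-2) / d^5) · a^3) · d^(-1))^4) · ((d^3)^4)) · d^(-1)) · a^4    [power of a product]
= ((((((a^(-2) / d^5) · a^3)^4) · ((d^(-1))^4)) · ((d^3)^4)) · d^(-1)) · a^4    [power of a product]
= ((((((a^(-2) / d^5)^4) · ((a^3)^4)) · ((d^(-1))^4)) · ((d^3)^4)) · d^(-1)) · a^4    [power of a product]
= (((((((a^(-2))^4) / ((d^5)^4)) · ((a^3)^4)) · ((d^(-1))^4)) · ((d^3)^4)) · d^(-1)) · a^4    [power of a quotient]
= (((((a^(-8) / ((d^5)^4)) · ((a^3)^4)) · ((d^(-1))^4)) · ((d^3)^4)) · d^(-1)) · a^4    [power of a power]
= (((((a^(-8) / d^20) · ((a^3)^4)) · ((d^(-1))^4)) · ((d^3)^4)) · d^(-1)) · a^4    [power of a power]
= (((((a^(-8) / d^20) · a^12) · ((d^(-1))^4)) · ((d^3)^4)) · d^(-1)) · a^4    [power of a power]
= (((((a^(-8) / d^20) · a^12) · d^(-4)) · ((d^3)^4)) · d^(-1)) · a^4    [power of a power]
= (((((a^(-8) / d^20) · a^12) · d^(-4)) · d^12) · d^(-1)) · a^4    [power of a power]
= a^8d^(-13)    [quotient of powers; product of powers]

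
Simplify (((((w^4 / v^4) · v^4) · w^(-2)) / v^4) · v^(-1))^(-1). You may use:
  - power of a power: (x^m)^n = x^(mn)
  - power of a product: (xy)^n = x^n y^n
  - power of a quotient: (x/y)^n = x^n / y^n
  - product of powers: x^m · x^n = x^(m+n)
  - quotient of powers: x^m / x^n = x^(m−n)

(((((w^4 / v^4) · v^4) · w^(-2)) / v^4) · v^(-1))^(-1)
= (((((w^4 / v^4) · v^4) · w^(-2)) / v^4)^(-1)) · ((v^(-1))^(-1))    [power of a product]
= (((((w^4 / v^4) · v^4) · w^(-2))^(-1)) / ((v^4)^(-1))) · ((v^(-1))^(-1))    [power of a quotient]
= (((((w^4 / v^4) · v^4)^(-1)) · ((w^(-2))^(-1))) / ((v^4)^(-1))) · ((v^(-1))^(-1))    [power of a product]
= (((((w^4 / v^4)^(-1)) · ((v^4)^(-1))) · ((w^(-2))^(-1))) / ((v^4)^(-1))) · ((v^(-1))^(-1))    [power of a product]
= ((((((w^4)^(-1)) / ((v^4)^(-1))) · ((v^4)^(-1))) · ((w^(-2))^(-1))) / ((v^4)^(-1))) · ((v^(-1))^(-1))    [power of a quotient]
= ((((w^(-4) / ((v^4)^(-1))) · ((v^4)^(-1))) · ((w^(-2))^(-1))) / ((v^4)^(-1))) · ((v^(-1))^(-1))    [power of a power]
= ((((w^(-4) / v^(-4)) · ((v^4)^(-1))) · ((w^(-2))^(-1))) / ((v^4)^(-1))) · ((v^(-1))^(-1))    [power of a power]
= ((((w^(-4) / v^(-4)) · v^(-4)) · ((w^(-2))^(-1))) / ((v^4)^(-1))) · ((v^(-1))^(-1))    [power of a power]
= ((((w^(-4) / v^(-4)) · v^(-4)) · w^2) / ((v^4)^(-1))) · ((v^(-1))^(-1))    [power of a power]
= ((((w^(-4) / v^(-4)) · v^(-4)) · w^2) / v^(-4)) · ((v^(-1))^(-1))    [power of a power]
= ((((w^(-4) / v^(-4)) · v^(-4)) · w^2) / v^(-4)) · v    [power of a power]
= v^5w^(-2)    [quotient of powers; product of powers]

v^5w^(-2)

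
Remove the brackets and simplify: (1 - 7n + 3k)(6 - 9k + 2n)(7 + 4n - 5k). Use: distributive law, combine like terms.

(1 - 7n + 3k)(6 - 9k + 2n)(7 + 4n - 5k)
= (6 - 9k + 2n - 42n + 63kn - 14n^2 + 18k - 27k^2 + 6kn)(7 + 4n - 5k)    [distributive law]
= (6 + 9k - 40n + 69kn - 14n^2 - 27k^2)(7 + 4n - 5k)    [combine like terms]
= 42 + 24n - 30k + 63k + 36kn - 45k^2 - 280n - 160n^2 + 200kn + 483kn + 276kn^2 - 345k^2n - 98n^2 - 56n^3 + 70kn^2 - 189k^2 - 108k^2n + 135k^3    [distributive law]
= 42 - 256n + 33k + 719kn - 234k^2 - 258n^2 + 346kn^2 - 453k^2n - 56n^3 + 135k^3    [combine like terms]

42 - 256n + 33k + 719kn - 234k^2 - 258n^2 + 346kn^2 - 453k^2n - 56n^3 + 135k^3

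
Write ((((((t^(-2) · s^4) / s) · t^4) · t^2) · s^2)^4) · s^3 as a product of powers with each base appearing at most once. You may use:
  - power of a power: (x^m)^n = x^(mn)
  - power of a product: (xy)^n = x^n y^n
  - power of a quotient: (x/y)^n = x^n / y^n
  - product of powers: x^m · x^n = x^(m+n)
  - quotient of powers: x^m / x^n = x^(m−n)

((((((t^(-2) · s^4) / s) · t^4) · t^2) · s^2)^4) · s^3
= ((((((t^(-2) · s^4) / s) · t^4) · t^2)^4) · ((s^2)^4)) · s^3    [power of a product]
= ((((((t^(-2) · s^4) / s) · t^4)^4) · ((t^2)^4)) · ((s^2)^4)) · s^3    [power of a product]
= ((((((t^(-2) · s^4) / s)^4) · ((t^4)^4)) · ((t^2)^4)) · ((s^2)^4)) · s^3    [power of a product]
= ((((((t^(-2) · s^4)^4) / (s^4)) · ((t^4)^4)) · ((t^2)^4)) · ((s^2)^4)) · s^3    [power of a quotient]
= (((((((t^(-2))^4) · ((s^4)^4)) / (s^4)) · ((t^4)^4)) · ((t^2)^4)) · ((s^2)^4)) · s^3    [power of a product]
= (((((t^(-8) · ((s^4)^4)) / (s^4)) · ((t^4)^4)) · ((t^2)^4)) · ((s^2)^4)) · s^3    [power of a power]
= (((((t^(-8) · s^16) / (s^4)) · ((t^4)^4)) · ((t^2)^4)) · ((s^2)^4)) · s^3    [power of a power]
= (((((t^(-8) · s^16) / s^4) · t^16) · ((t^2)^4)) · ((s^2)^4)) · s^3    [power of a power]
= (((((t^(-8) · s^16) / s^4) · t^16) · t^8) · ((s^2)^4)) · s^3    [power of a power]
= (((((t^(-8) · s^16) / s^4) · t^16) · t^8) · s^8) · s^3    [power of a power]
= s^23·t^16    [quotient of powers; product of powers]

s^23·t^16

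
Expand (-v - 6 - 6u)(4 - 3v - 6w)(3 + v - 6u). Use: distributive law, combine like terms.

(-v - 6 - 6u)(4 - 3v - 6w)(3 + v - 6u)
= (-4v + 3v^2 + 6vw - 24 + 18v + 36w - 24u + 18uv + 36uw)(3 + v - 6u)    [distributive law]
= (14v + 3v^2 + 6vw - 24 + 36w - 24u + 18uv + 36uw)(3 + v - 6u)    [combine like terms]
= 42v + 14v^2 - 84uv + 9v^2 + 3v^3 - 18uv^2 + 18vw + 6v^2w - 36uvw - 72 - 24v + 144u + 108w + 36vw - 216uw - 72u - 24uv + 144u^2 + 54uv + 18uv^2 - 108u^2v + 108uw + 36uvw - 216u^2w    [distributive law]
= 18v + 23v^2 - 54uv + 3v^3 + 54vw + 6v^2w - 72 + 72u + 108w - 108uw + 144u^2 - 108u^2v - 216u^2w    [combine like terms]

18v + 23v^2 - 54uv + 3v^3 + 54vw + 6v^2w - 72 + 72u + 108w - 108uw + 144u^2 - 108u^2v - 216u^2w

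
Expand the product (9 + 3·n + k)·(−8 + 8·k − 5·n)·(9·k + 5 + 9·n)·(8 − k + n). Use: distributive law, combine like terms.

(9 + 3·n + k)·(−8 + 8·k − 5·n)·(9·k + 5 + 9·n)·(8 − k + n)
= (−72 + 72·k − 45·n − 24·n + 24·k·n − 15·n² − 8·k + 8·k² − 5·k·n)·(9·k + 5 + 9·n)·(8 − k + n)    [distributive law]
= (−72 + 64·k − 69·n + 19·k·n − 15·n² + 8·k²)·(9·k + 5 + 9·n)·(8 − k + n)    [combine like terms]
= (−648·k − 360 − 648·n + 576·k² + 320·k + 576·k·n − 621·k·n − 345·n − 621·n² + 171·k²·n + 95·k·n + 171·k·n² − 135·k·n² − 75·n² − 135·n³ + 72·k³ + 40·k² + 72·k²·n)·(8 − k + n)    [distributive law]
= (−328·k − 360 − 993·n + 616·k² + 50·k·n − 696·n² + 243·k²·n + 36·k·n² − 135·n³ + 72·k³)·(8 − k + n)    [combine like terms]
= −2624·k + 328·k² − 328·k·n − 2880 + 360·k − 360·n − 7944·n + 993·k·n − 993·n² + 4928·k² − 616·k³ + 616·k²·n + 400·k·n − 50·k²·n + 50·k·n² − 5568·n² + 696·k·n² − 696·n³ + 1944·k²·n − 243·k³·n + 243·k²·n² + 288·k·n² − 36·k²·n² + 36·k·n³ − 1080·n³ + 135·k·n³ − 135·n⁴ + 576·k³ − 72·k⁴ + 72·k³·n    [distributive law]
= −2264·k + 5256·k² + 1065·k·n − 2880 − 8304·n − 6561·n² − 40·k³ + 2510·k²·n + 1034·k·n² − 1776·n³ − 171·k³·n + 207·k²·n² + 171·k·n³ − 135·n⁴ − 72·k⁴    [combine like terms]

−2264·k + 5256·k² + 1065·k·n − 2880 − 8304·n − 6561·n² − 40·k³ + 2510·k²·n + 1034·k·n² − 1776·n³ − 171·k³·n + 207·k²·n² + 171·k·n³ − 135·n⁴ − 72·k⁴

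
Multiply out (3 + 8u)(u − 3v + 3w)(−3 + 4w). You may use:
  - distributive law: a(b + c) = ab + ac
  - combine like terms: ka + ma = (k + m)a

−9u − 60uw + 27v − 36vw − 27w + 36w² − 24u² + 32u²w + 72uv − 96uvw + 96uw²

(3 + 8u)(u − 3v + 3w)(−3 + 4w)
= (3u − 9v + 9w + 8u² − 24uv + 24uw)(−3 + 4w)    [distributive law]
= −9u + 12uw + 27v − 36vw − 27w + 36w² − 24u² + 32u²w + 72uv − 96uvw − 72uw + 96uw²    [distributive law]
= −9u − 60uw + 27v − 36vw − 27w + 36w² − 24u² + 32u²w + 72uv − 96uvw + 96uw²    [combine like terms]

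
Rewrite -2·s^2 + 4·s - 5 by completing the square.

-2(s - 1)^2 - 3

-2·s^2 + 4·s - 5
= -2(s^2 - 2·s) - 5    [factor out -2 from the s-terms]
= -2(s^2 - 2·s + 1 - 1) - 5    [add and subtract 1 inside the bracket]
= -2(s - 1)^2 + 2 - 5    [perfect-square identity]
= -2(s - 1)^2 - 3    [combine constants]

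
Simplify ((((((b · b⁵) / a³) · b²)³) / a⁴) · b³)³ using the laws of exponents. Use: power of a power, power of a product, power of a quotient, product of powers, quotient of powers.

a⁻³⁹b⁸¹

((((((b · b⁵) / a³) · b²)³) / a⁴) · b³)³
= ((((((b · b⁵) / a³) · b²)³) / a⁴)³) · ((b³)³)    [power of a product]
= ((((((b · b⁵) / a³) · b²)³)³) / ((a⁴)³)) · ((b³)³)    [power of a quotient]
= (((((b · b⁵) / a³) · b²)⁹) / ((a⁴)³)) · ((b³)³)    [power of a power]
= (((((b · b⁵) / a³)⁹) · ((b²)⁹)) / ((a⁴)³)) · ((b³)³)    [power of a product]
= (((((b · b⁵)⁹) / ((a³)⁹)) · ((b²)⁹)) / ((a⁴)³)) · ((b³)³)    [power of a quotient]
= (((((b⁹) · ((b⁵)⁹)) / ((a³)⁹)) · ((b²)⁹)) / ((a⁴)³)) · ((b³)³)    [power of a product]
= ((((b⁹ · b⁴⁵) / ((a³)⁹)) · ((b²)⁹)) / ((a⁴)³)) · ((b³)³)    [power of a power]
= (((b⁵⁴ / ((a³)⁹)) · ((b²)⁹)) / ((a⁴)³)) · ((b³)³)    [product of powers]
= (((b⁵⁴ / a²⁷) · ((b²)⁹)) / ((a⁴)³)) · ((b³)³)    [power of a power]
= (((b⁵⁴ / a²⁷) · b¹⁸) / ((a⁴)³)) · ((b³)³)    [power of a power]
= (((b⁵⁴ / a²⁷) · b¹⁸) / a¹²) · ((b³)³)    [power of a power]
= (((b⁵⁴ / a²⁷) · b¹⁸) / a¹²) · b⁹    [power of a power]
= a⁻³⁹b⁸¹    [quotient of powers; product of powers]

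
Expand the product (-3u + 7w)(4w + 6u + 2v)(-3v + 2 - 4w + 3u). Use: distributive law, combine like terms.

-24uvw + 60uw - 36uw^2 + 162u^2w + 36u^2v - 36u^2 - 54u^3 + 18uv^2 - 12uv - 140vw^2 + 56w^2 - 112w^3 - 42v^2w + 28vw

(-3u + 7w)(4w + 6u + 2v)(-3v + 2 - 4w + 3u)
= (-12uw - 18u^2 - 6uv + 28w^2 + 42uw + 14vw)(-3v + 2 - 4w + 3u)    [distributive law]
= (30uw - 18u^2 - 6uv + 28w^2 + 14vw)(-3v + 2 - 4w + 3u)    [combine like terms]
= -90uvw + 60uw - 120uw^2 + 90u^2w + 54u^2v - 36u^2 + 72u^2w - 54u^3 + 18uv^2 - 12uv + 24uvw - 18u^2v - 84vw^2 + 56w^2 - 112w^3 + 84uw^2 - 42v^2w + 28vw - 56vw^2 + 42uvw    [distributive law]
= -24uvw + 60uw - 36uw^2 + 162u^2w + 36u^2v - 36u^2 - 54u^3 + 18uv^2 - 12uv - 140vw^2 + 56w^2 - 112w^3 - 42v^2w + 28vw    [combine like terms]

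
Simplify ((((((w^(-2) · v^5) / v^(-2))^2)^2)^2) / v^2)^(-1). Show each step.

((((((w^(-2) · v^5) / v^(-2))^2)^2)^2) / v^2)^(-1)
= ((((((w^(-2) · v^5) / v^(-2))^2)^2)^2)^(-1)) / ((v^2)^(-1))    [power of a quotient]
= (((((w^(-2) · v^5) / v^(-2))^2)^2)^(-2)) / ((v^2)^(-1))    [power of a power]
= ((((w^(-2) · v^5) / v^(-2))^2)^(-4)) / ((v^2)^(-1))    [power of a power]
= (((w^(-2) · v^5) / v^(-2))^(-8)) / ((v^2)^(-1))    [power of a power]
= (((w^(-2) · v^5)^(-8)) / ((v^(-2))^(-8))) / ((v^2)^(-1))    [power of a quotient]
= ((((w^(-2))^(-8)) · ((v^5)^(-8))) / ((v^(-2))^(-8))) / ((v^2)^(-1))    [power of a product]
= ((w^16 · ((v^5)^(-8))) / ((v^(-2))^(-8))) / ((v^2)^(-1))    [power of a power]
= ((w^16 · v^(-40)) / ((v^(-2))^(-8))) / ((v^2)^(-1))    [power of a power]
= ((w^16 · v^(-40)) / v^16) / ((v^2)^(-1))    [power of a power]
= ((w^16 · v^(-40)) / v^16) / v^(-2)    [power of a power]
= v^(-54)w^16    [quotient of powers; product of powers]

v^(-54)w^16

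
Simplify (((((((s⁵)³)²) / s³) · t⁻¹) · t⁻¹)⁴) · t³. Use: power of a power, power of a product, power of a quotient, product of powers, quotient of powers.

s¹⁰⁸t⁻⁵

(((((((s⁵)³)²) / s³) · t⁻¹) · t⁻¹)⁴) · t³
= (((((((s⁵)³)²) / s³) · t⁻¹)⁴) · ((t⁻¹)⁴)) · t³    [power of a product]
= (((((((s⁵)³)²) / s³)⁴) · ((t⁻¹)⁴)) · ((t⁻¹)⁴)) · t³    [power of a product]
= (((((((s⁵)³)²)⁴) / ((s³)⁴)) · ((t⁻¹)⁴)) · ((t⁻¹)⁴)) · t³    [power of a quotient]
= ((((((s⁵)³)⁸) / ((s³)⁴)) · ((t⁻¹)⁴)) · ((t⁻¹)⁴)) · t³    [power of a power]
= (((((s⁵)²⁴) / ((s³)⁴)) · ((t⁻¹)⁴)) · ((t⁻¹)⁴)) · t³    [power of a power]
= (((s¹²⁰ / ((s³)⁴)) · ((t⁻¹)⁴)) · ((t⁻¹)⁴)) · t³    [power of a power]
= (((s¹²⁰ / s¹²) · ((t⁻¹)⁴)) · ((t⁻¹)⁴)) · t³    [power of a power]
= ((s¹⁰⁸ · ((t⁻¹)⁴)) · ((t⁻¹)⁴)) · t³    [quotient of powers]
= ((s¹⁰⁸ · t⁻⁴) · ((t⁻¹)⁴)) · t³    [power of a power]
= ((s¹⁰⁸ · t⁻⁴) · t⁻⁴) · t³    [power of a power]
= s¹⁰⁸t⁻⁵    [product of powers]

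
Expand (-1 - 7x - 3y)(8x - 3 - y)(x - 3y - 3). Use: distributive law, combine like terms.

181x^2 + 22xy - 36x - 39y - 9 - 39y^2 - 56x^3 + 151x^2y + 54xy^2 - 9y^3

(-1 - 7x - 3y)(8x - 3 - y)(x - 3y - 3)
= (-8x + 3 + y - 56x^2 + 21x + 7xy - 24xy + 9y + 3y^2)(x - 3y - 3)    [distributive law]
= (13x + 3 + 10y - 56x^2 - 17xy + 3y^2)(x - 3y - 3)    [combine like terms]
= 13x^2 - 39xy - 39x + 3x - 9y - 9 + 10xy - 30y^2 - 30y - 56x^3 + 168x^2y + 168x^2 - 17x^2y + 51xy^2 + 51xy + 3xy^2 - 9y^3 - 9y^2    [distributive law]
= 181x^2 + 22xy - 36x - 39y - 9 - 39y^2 - 56x^3 + 151x^2y + 54xy^2 - 9y^3    [combine like terms]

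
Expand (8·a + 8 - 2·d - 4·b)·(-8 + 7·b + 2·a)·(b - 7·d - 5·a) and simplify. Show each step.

(8·a + 8 - 2·d - 4·b)·(-8 + 7·b + 2·a)·(b - 7·d - 5·a)
= (-64·a + 56·a·b + 16·a^2 - 64 + 56·b + 16·a + 16·d - 14·b·d - 4·a·d + 32·b - 28·b^2 - 8·a·b)·(b - 7·d - 5·a)    [distributive law]
= (-48·a + 48·a·b + 16·a^2 - 64 + 88·b + 16·d - 14·b·d - 4·a·d - 28·b^2)·(b - 7·d - 5·a)    [combine like terms]
= -48·a·b + 336·a·d + 240·a^2 + 48·a·b^2 - 336·a·b·d - 240·a^2·b + 16·a^2·b - 112·a^2·d - 80·a^3 - 64·b + 448·d + 320·a + 88·b^2 - 616·b·d - 440·a·b + 16·b·d - 112·d^2 - 80·a·d - 14·b^2·d + 98·b·d^2 + 70·a·b·d - 4·a·b·d + 28·a·d^2 + 20·a^2·d - 28·b^3 + 196·b^2·d + 140·a·b^2    [distributive law]
= -488·a·b + 256·a·d + 240·a^2 + 188·a·b^2 - 270·a·b·d - 224·a^2·b - 92·a^2·d - 80·a^3 - 64·b + 448·d + 320·a + 88·b^2 - 600·b·d - 112·d^2 + 182·b^2·d + 98·b·d^2 + 28·a·d^2 - 28·b^3    [combine like terms]

-488·a·b + 256·a·d + 240·a^2 + 188·a·b^2 - 270·a·b·d - 224·a^2·b - 92·a^2·d - 80·a^3 - 64·b + 448·d + 320·a + 88·b^2 - 600·b·d - 112·d^2 + 182·b^2·d + 98·b·d^2 + 28·a·d^2 - 28·b^3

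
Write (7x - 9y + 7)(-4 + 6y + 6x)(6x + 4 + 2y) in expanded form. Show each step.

(7x - 9y + 7)(-4 + 6y + 6x)(6x + 4 + 2y)
= (-28x + 42xy + 42x² + 36y - 54y² - 54xy - 28 + 42y + 42x)(6x + 4 + 2y)    [distributive law]
= (14x - 12xy + 42x² + 78y - 54y² - 28)(6x + 4 + 2y)    [combine like terms]
= 84x² + 56x + 28xy - 72x²y - 48xy - 24xy² + 252x³ + 168x² + 84x²y + 468xy + 312y + 156y² - 324xy² - 216y² - 108y³ - 168x - 112 - 56y    [distributive law]
= 252x² - 112x + 448xy + 12x²y - 348xy² + 252x³ + 256y - 60y² - 108y³ - 112    [combine like terms]

252x² - 112x + 448xy + 12x²y - 348xy² + 252x³ + 256y - 60y² - 108y³ - 112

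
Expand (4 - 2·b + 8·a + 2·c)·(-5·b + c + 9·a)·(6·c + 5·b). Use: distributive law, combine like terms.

(4 - 2·b + 8·a + 2·c)·(-5·b + c + 9·a)·(6·c + 5·b)
= (-20·b + 4·c + 36·a + 10·b^2 - 2·b·c - 18·a·b - 40·a·b + 8·a·c + 72·a^2 - 10·b·c + 2·c^2 + 18·a·c)·(6·c + 5·b)    [distributive law]
= (-20·b + 4·c + 36·a + 10·b^2 - 12·b·c - 58·a·b + 26·a·c + 72·a^2 + 2·c^2)·(6·c + 5·b)    [combine like terms]
= -120·b·c - 100·b^2 + 24·c^2 + 20·b·c + 216·a·c + 180·a·b + 60·b^2·c + 50·b^3 - 72·b·c^2 - 60·b^2·c - 348·a·b·c - 290·a·b^2 + 156·a·c^2 + 130·a·b·c + 432·a^2·c + 360·a^2·b + 12·c^3 + 10·b·c^2    [distributive law]
= -100·b·c - 100·b^2 + 24·c^2 + 216·a·c + 180·a·b + 50·b^3 - 62·b·c^2 - 218·a·b·c - 290·a·b^2 + 156·a·c^2 + 432·a^2·c + 360·a^2·b + 12·c^3    [combine like terms]

-100·b·c - 100·b^2 + 24·c^2 + 216·a·c + 180·a·b + 50·b^3 - 62·b·c^2 - 218·a·b·c - 290·a·b^2 + 156·a·c^2 + 432·a^2·c + 360·a^2·b + 12·c^3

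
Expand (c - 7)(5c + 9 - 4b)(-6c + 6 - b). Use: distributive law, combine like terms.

-30c^3 + 186c^2 + 19bc^2 + 222c - 166bc + 4b^2c - 378 + 231b - 28b^2

(c - 7)(5c + 9 - 4b)(-6c + 6 - b)
= (5c^2 + 9c - 4bc - 35c - 63 + 28b)(-6c + 6 - b)    [distributive law]
= (5c^2 - 26c - 4bc - 63 + 28b)(-6c + 6 - b)    [combine like terms]
= -30c^3 + 30c^2 - 5bc^2 + 156c^2 - 156c + 26bc + 24bc^2 - 24bc + 4b^2c + 378c - 378 + 63b - 168bc + 168b - 28b^2    [distributive law]
= -30c^3 + 186c^2 + 19bc^2 + 222c - 166bc + 4b^2c - 378 + 231b - 28b^2    [combine like terms]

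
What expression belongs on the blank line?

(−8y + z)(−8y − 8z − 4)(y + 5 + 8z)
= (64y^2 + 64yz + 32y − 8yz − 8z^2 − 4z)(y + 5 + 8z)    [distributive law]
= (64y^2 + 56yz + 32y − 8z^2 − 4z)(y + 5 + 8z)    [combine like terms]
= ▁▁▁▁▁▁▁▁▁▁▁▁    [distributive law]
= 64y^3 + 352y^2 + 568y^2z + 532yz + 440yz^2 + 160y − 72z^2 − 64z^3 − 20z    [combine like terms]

By distributive law:

64y^3 + 320y^2 + 512y^2z + 56y^2z + 280yz + 448yz^2 + 32y^2 + 160y + 256yz − 8yz^2 − 40z^2 − 64z^3 − 4yz − 20z − 32z^2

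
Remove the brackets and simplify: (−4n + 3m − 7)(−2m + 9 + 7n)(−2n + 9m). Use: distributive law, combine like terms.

−310mn^2 + 273m^2n + 170n^2 − 847mn + 56n^3 − 54m^3 + 369m^2 + 126n − 567m

(−4n + 3m − 7)(−2m + 9 + 7n)(−2n + 9m)
= (8mn − 36n − 28n^2 − 6m^2 + 27m + 21mn + 14m − 63 − 49n)(−2n + 9m)    [distributive law]
= (29mn − 85n − 28n^2 − 6m^2 + 41m − 63)(−2n + 9m)    [combine like terms]
= −58mn^2 + 261m^2n + 170n^2 − 765mn + 56n^3 − 252mn^2 + 12m^2n − 54m^3 − 82mn + 369m^2 + 126n − 567m    [distributive law]
= −310mn^2 + 273m^2n + 170n^2 − 847mn + 56n^3 − 54m^3 + 369m^2 + 126n − 567m    [combine like terms]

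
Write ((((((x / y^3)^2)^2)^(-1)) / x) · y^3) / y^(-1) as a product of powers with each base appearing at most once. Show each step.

x^(-5)y^16

((((((x / y^3)^2)^2)^(-1)) / x) · y^3) / y^(-1)
= (((((x / y^3)^2)^(-2)) / x) · y^3) / y^(-1)    [power of a power]
= ((((x / y^3)^(-4)) / x) · y^3) / y^(-1)    [power of a power]
= ((((x^(-4)) / ((y^3)^(-4))) / x) · y^3) / y^(-1)    [power of a quotient]
= (((x^(-4) / y^(-12)) / x) · y^3) / y^(-1)    [power of a power]
= x^(-5)y^16    [quotient of powers; product of powers]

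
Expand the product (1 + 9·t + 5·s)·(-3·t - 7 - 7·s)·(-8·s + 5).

138·s·t - 330·t - 154·s - 35 + 161·s^2 + 216·s·t^2 - 135·t^2 + 624·s^2·t + 280·s^3

(1 + 9·t + 5·s)·(-3·t - 7 - 7·s)·(-8·s + 5)
= (-3·t - 7 - 7·s - 27·t^2 - 63·t - 63·s·t - 15·s·t - 35·s - 35·s^2)·(-8·s + 5)    [distributive law]
= (-66·t - 7 - 42·s - 27·t^2 - 78·s·t - 35·s^2)·(-8·s + 5)    [combine like terms]
= 528·s·t - 330·t + 56·s - 35 + 336·s^2 - 210·s + 216·s·t^2 - 135·t^2 + 624·s^2·t - 390·s·t + 280·s^3 - 175·s^2    [distributive law]
= 138·s·t - 330·t - 154·s - 35 + 161·s^2 + 216·s·t^2 - 135·t^2 + 624·s^2·t + 280·s^3    [combine like terms]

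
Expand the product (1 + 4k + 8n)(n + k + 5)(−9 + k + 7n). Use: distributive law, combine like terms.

(1 + 4k + 8n)(n + k + 5)(−9 + k + 7n)
= (n + k + 5 + 4kn + 4k² + 20k + 8n² + 8kn + 40n)(−9 + k + 7n)    [distributive law]
= (41n + 21k + 5 + 12kn + 4k² + 8n²)(−9 + k + 7n)    [combine like terms]
= −369n + 41kn + 287n² − 189k + 21k² + 147kn − 45 + 5k + 35n − 108kn + 12k²n + 84kn² − 36k² + 4k³ + 28k²n − 72n² + 8kn² + 56n³    [distributive law]
= −334n + 80kn + 215n² − 184k − 15k² − 45 + 40k²n + 92kn² + 4k³ + 56n³    [combine like terms]

−334n + 80kn + 215n² − 184k − 15k² − 45 + 40k²n + 92kn² + 4k³ + 56n³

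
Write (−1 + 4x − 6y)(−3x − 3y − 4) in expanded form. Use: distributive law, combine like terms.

−13x + 27y + 4 − 12x^2 + 6xy + 18y^2

(−1 + 4x − 6y)(−3x − 3y − 4)
= 3x + 3y + 4 − 12x^2 − 12xy − 16x + 18xy + 18y^2 + 24y    [distributive law]
= −13x + 27y + 4 − 12x^2 + 6xy + 18y^2    [combine like terms]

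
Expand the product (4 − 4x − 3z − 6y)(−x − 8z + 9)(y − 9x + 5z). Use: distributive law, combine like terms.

446xy + 360x^2 + 331xz − 329yz − 295z^2 + 36y − 324x + 180z − 50x^2y − 36x^3 − 295x^2z − 367xyz − 41xz^2 + 264yz^2 + 120z^3 + 6xy^2 + 48y^2z − 54y^2

(4 − 4x − 3z − 6y)(−x − 8z + 9)(y − 9x + 5z)
= (−4x − 32z + 36 + 4x^2 + 32xz − 36x + 3xz + 24z^2 − 27z + 6xy + 48yz − 54y)(y − 9x + 5z)    [distributive law]
= (−40x − 59z + 36 + 4x^2 + 35xz + 24z^2 + 6xy + 48yz − 54y)(y − 9x + 5z)    [combine like terms]
= −40xy + 360x^2 − 200xz − 59yz + 531xz − 295z^2 + 36y − 324x + 180z + 4x^2y − 36x^3 + 20x^2z + 35xyz − 315x^2z + 175xz^2 + 24yz^2 − 216xz^2 + 120z^3 + 6xy^2 − 54x^2y + 30xyz + 48y^2z − 432xyz + 240yz^2 − 54y^2 + 486xy − 270yz    [distributive law]
= 446xy + 360x^2 + 331xz − 329yz − 295z^2 + 36y − 324x + 180z − 50x^2y − 36x^3 − 295x^2z − 367xyz − 41xz^2 + 264yz^2 + 120z^3 + 6xy^2 + 48y^2z − 54y^2    [combine like terms]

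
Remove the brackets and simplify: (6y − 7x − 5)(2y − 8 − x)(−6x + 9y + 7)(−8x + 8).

2016x^2y^2 + 1488xy^2 − 864xy^3 + 864y^3 − 3504y^2 − 4592x^2y + 6424xy − 368y − 1464x^3y + 2200x^3 − 4032x^2 − 744x + 336x^4 + 2240

(6y − 7x − 5)(2y − 8 − x)(−6x + 9y + 7)(−8x + 8)
= (12y^2 − 48y − 6xy − 14xy + 56x + 7x^2 − 10y + 40 + 5x)(−6x + 9y + 7)(−8x + 8)    [distributive law]
= (12y^2 − 58y − 20xy + 61x + 7x^2 + 40)(−6x + 9y + 7)(−8x + 8)    [combine like terms]
= (−72xy^2 + 108y^3 + 84y^2 + 348xy − 522y^2 − 406y + 120x^2y − 180xy^2 − 140xy − 366x^2 + 549xy + 427x − 42x^3 + 63x^2y + 49x^2 − 240x + 360y + 280)(−8x + 8)    [distributive law]
= (−252xy^2 + 108y^3 − 438y^2 + 757xy − 46y + 183x^2y − 317x^2 + 187x − 42x^3 + 280)(−8x + 8)    [combine like terms]
= 2016x^2y^2 − 2016xy^2 − 864xy^3 + 864y^3 + 3504xy^2 − 3504y^2 − 6056x^2y + 6056xy + 368xy − 368y − 1464x^3y + 1464x^2y + 2536x^3 − 2536x^2 − 1496x^2 + 1496x + 336x^4 − 336x^3 − 2240x + 2240    [distributive law]
= 2016x^2y^2 + 1488xy^2 − 864xy^3 + 864y^3 − 3504y^2 − 4592x^2y + 6424xy − 368y − 1464x^3y + 2200x^3 − 4032x^2 − 744x + 336x^4 + 2240    [combine like terms]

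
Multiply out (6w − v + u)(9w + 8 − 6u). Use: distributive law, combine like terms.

(6w − v + u)(9w + 8 − 6u)
= 54w² + 48w − 36uw − 9vw − 8v + 6uv + 9uw + 8u − 6u²    [distributive law]
= 54w² + 48w − 27uw − 9vw − 8v + 6uv + 8u − 6u²    [combine like terms]

54w² + 48w − 27uw − 9vw − 8v + 6uv + 8u − 6u²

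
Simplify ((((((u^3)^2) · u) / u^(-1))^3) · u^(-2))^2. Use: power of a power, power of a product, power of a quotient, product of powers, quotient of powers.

u^44

((((((u^3)^2) · u) / u^(-1))^3) · u^(-2))^2
= ((((((u^3)^2) · u) / u^(-1))^3)^2) · ((u^(-2))^2)    [power of a product]
= (((((u^3)^2) · u) / u^(-1))^6) · ((u^(-2))^2)    [power of a power]
= (((((u^3)^2) · u)^6) / ((u^(-1))^6)) · ((u^(-2))^2)    [power of a quotient]
= (((((u^3)^2)^6) · (u^6)) / ((u^(-1))^6)) · ((u^(-2))^2)    [power of a product]
= ((((u^3)^12) · (u^6)) / ((u^(-1))^6)) · ((u^(-2))^2)    [power of a power]
= (((u^36) · (u^6)) / ((u^(-1))^6)) · ((u^(-2))^2)    [power of a power]
= (u^42 / ((u^(-1))^6)) · ((u^(-2))^2)    [product of powers]
= (u^42 / u^(-6)) · ((u^(-2))^2)    [power of a power]
= u^48 · ((u^(-2))^2)    [quotient of powers]
= u^48 · u^(-4)    [power of a power]
= u^44    [product of powers]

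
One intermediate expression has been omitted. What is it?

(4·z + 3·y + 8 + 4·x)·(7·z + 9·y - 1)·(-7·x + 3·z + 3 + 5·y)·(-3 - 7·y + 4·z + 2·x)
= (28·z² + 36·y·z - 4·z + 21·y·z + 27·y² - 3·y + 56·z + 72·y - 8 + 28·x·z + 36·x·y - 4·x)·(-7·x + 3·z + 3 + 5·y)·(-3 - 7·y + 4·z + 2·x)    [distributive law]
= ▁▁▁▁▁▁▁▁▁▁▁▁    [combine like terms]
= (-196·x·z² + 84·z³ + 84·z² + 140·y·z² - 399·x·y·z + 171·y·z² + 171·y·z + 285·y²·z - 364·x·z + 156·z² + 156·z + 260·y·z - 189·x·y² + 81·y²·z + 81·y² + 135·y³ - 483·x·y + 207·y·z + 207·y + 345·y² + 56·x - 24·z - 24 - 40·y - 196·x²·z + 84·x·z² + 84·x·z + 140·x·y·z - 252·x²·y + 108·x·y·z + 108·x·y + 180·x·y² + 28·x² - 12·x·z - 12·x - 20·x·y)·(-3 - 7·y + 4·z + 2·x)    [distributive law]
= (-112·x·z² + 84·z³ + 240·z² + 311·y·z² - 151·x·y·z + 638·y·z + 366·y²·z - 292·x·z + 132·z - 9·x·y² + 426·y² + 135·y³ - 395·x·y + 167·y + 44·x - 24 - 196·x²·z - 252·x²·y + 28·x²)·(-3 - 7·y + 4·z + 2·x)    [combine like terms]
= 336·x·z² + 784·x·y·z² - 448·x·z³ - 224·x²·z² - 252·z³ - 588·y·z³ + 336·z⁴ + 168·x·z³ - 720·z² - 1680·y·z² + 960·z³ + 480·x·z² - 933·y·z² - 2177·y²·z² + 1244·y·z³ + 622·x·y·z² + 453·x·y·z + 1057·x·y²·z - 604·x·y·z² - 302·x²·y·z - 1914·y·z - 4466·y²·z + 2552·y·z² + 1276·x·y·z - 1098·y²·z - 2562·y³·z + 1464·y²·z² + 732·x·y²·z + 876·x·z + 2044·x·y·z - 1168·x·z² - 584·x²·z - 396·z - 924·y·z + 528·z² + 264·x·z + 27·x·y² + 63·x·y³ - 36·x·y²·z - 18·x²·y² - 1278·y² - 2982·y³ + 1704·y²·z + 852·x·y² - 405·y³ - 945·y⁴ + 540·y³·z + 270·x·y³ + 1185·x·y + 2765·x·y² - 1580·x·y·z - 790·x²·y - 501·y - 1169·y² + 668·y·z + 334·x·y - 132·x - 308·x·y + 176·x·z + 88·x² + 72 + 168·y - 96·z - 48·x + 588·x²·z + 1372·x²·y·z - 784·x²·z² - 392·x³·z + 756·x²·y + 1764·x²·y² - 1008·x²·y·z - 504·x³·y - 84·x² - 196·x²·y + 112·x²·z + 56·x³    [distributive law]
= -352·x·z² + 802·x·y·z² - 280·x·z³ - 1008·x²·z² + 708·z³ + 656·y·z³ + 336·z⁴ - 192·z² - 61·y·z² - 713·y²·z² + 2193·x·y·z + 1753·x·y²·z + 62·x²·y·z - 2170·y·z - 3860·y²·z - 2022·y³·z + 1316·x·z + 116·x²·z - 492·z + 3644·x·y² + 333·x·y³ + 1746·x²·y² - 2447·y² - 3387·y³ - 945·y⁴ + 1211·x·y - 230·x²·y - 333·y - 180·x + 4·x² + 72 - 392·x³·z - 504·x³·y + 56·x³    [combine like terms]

After combine like terms, the bracketed line is:

(28·z² + 57·y·z + 52·z + 27·y² + 69·y - 8 + 28·x·z + 36·x·y - 4·x)·(-7·x + 3·z + 3 + 5·y)·(-3 - 7·y + 4·z + 2·x)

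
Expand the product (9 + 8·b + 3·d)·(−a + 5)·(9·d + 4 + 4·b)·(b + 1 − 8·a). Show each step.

(9 + 8·b + 3·d)·(−a + 5)·(9·d + 4 + 4·b)·(b + 1 − 8·a)
= (−9·a + 45 − 8·a·b + 40·b − 3·a·d + 15·d)·(9·d + 4 + 4·b)·(b + 1 − 8·a)    [distributive law]
= (−81·a·d − 36·a − 36·a·b + 405·d + 180 + 180·b − 72·a·b·d − 32·a·b − 32·a·b^2 + 360·b·d + 160·b + 160·b^2 − 27·a·d^2 − 12·a·d − 12·a·b·d + 135·d^2 + 60·d + 60·b·d)·(b + 1 − 8·a)    [distributive law]
= (−93·a·d − 36·a − 68·a·b + 465·d + 180 + 340·b − 84·a·b·d − 32·a·b^2 + 420·b·d + 160·b^2 − 27·a·d^2 + 135·d^2)·(b + 1 − 8·a)    [combine like terms]
= −93·a·b·d − 93·a·d + 744·a^2·d − 36·a·b − 36·a + 288·a^2 − 68·a·b^2 − 68·a·b + 544·a^2·b + 465·b·d + 465·d − 3720·a·d + 180·b + 180 − 1440·a + 340·b^2 + 340·b − 2720·a·b − 84·a·b^2·d − 84·a·b·d + 672·a^2·b·d − 32·a·b^3 − 32·a·b^2 + 256·a^2·b^2 + 420·b^2·d + 420·b·d − 3360·a·b·d + 160·b^3 + 160·b^2 − 1280·a·b^2 − 27·a·b·d^2 − 27·a·d^2 + 216·a^2·d^2 + 135·b·d^2 + 135·d^2 − 1080·a·d^2    [distributive law]
= −3537·a·b·d − 3813·a·d + 744·a^2·d − 2824·a·b − 1476·a + 288·a^2 − 1380·a·b^2 + 544·a^2·b + 885·b·d + 465·d + 520·b + 180 + 500·b^2 − 84·a·b^2·d + 672·a^2·b·d − 32·a·b^3 + 256·a^2·b^2 + 420·b^2·d + 160·b^3 − 27·a·b·d^2 − 1107·a·d^2 + 216·a^2·d^2 + 135·b·d^2 + 135·d^2    [combine like terms]

−3537·a·b·d − 3813·a·d + 744·a^2·d − 2824·a·b − 1476·a + 288·a^2 − 1380·a·b^2 + 544·a^2·b + 885·b·d + 465·d + 520·b + 180 + 500·b^2 − 84·a·b^2·d + 672·a^2·b·d − 32·a·b^3 + 256·a^2·b^2 + 420·b^2·d + 160·b^3 − 27·a·b·d^2 − 1107·a·d^2 + 216·a^2·d^2 + 135·b·d^2 + 135·d^2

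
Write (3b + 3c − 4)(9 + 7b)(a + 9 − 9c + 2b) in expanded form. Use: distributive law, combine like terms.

−ab − 81b + 252bc + 187b^2 + 21ab^2 − 147b^2c + 42b^3 + 27ac + 567c − 243c^2 + 21abc − 189bc^2 − 36a − 324

(3b + 3c − 4)(9 + 7b)(a + 9 − 9c + 2b)
= (27b + 21b^2 + 27c + 21bc − 36 − 28b)(a + 9 − 9c + 2b)    [distributive law]
= (−b + 21b^2 + 27c + 21bc − 36)(a + 9 − 9c + 2b)    [combine like terms]
= −ab − 9b + 9bc − 2b^2 + 21ab^2 + 189b^2 − 189b^2c + 42b^3 + 27ac + 243c − 243c^2 + 54bc + 21abc + 189bc − 189bc^2 + 42b^2c − 36a − 324 + 324c − 72b    [distributive law]
= −ab − 81b + 252bc + 187b^2 + 21ab^2 − 147b^2c + 42b^3 + 27ac + 567c − 243c^2 + 21abc − 189bc^2 − 36a − 324    [combine like terms]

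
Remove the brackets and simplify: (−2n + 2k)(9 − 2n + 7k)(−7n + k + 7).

154n² − 270kn − 126n − 28n³ + 130kn² − 116k²n + 116k² + 126k + 14k³

(−2n + 2k)(9 − 2n + 7k)(−7n + k + 7)
= (−18n + 4n² − 14kn + 18k − 4kn + 14k²)(−7n + k + 7)    [distributive law]
= (−18n + 4n² − 18kn + 18k + 14k²)(−7n + k + 7)    [combine like terms]
= 126n² − 18kn − 126n − 28n³ + 4kn² + 28n² + 126kn² − 18k²n − 126kn − 126kn + 18k² + 126k − 98k²n + 14k³ + 98k²    [distributive law]
= 154n² − 270kn − 126n − 28n³ + 130kn² − 116k²n + 116k² + 126k + 14k³    [combine like terms]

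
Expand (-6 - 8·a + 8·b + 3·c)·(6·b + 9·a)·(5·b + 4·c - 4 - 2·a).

(-6 - 8·a + 8·b + 3·c)·(6·b + 9·a)·(5·b + 4·c - 4 - 2·a)
= (-36·b - 54·a - 48·a·b - 72·a^2 + 48·b^2 + 72·a·b + 18·b·c + 27·a·c)·(5·b + 4·c - 4 - 2·a)    [distributive law]
= (-36·b - 54·a + 24·a·b - 72·a^2 + 48·b^2 + 18·b·c + 27·a·c)·(5·b + 4·c - 4 - 2·a)    [combine like terms]
= -180·b^2 - 144·b·c + 144·b + 72·a·b - 270·a·b - 216·a·c + 216·a + 108·a^2 + 120·a·b^2 + 96·a·b·c - 96·a·b - 48·a^2·b - 360·a^2·b - 288·a^2·c + 288·a^2 + 144·a^3 + 240·b^3 + 192·b^2·c - 192·b^2 - 96·a·b^2 + 90·b^2·c + 72·b·c^2 - 72·b·c - 36·a·b·c + 135·a·b·c + 108·a·c^2 - 108·a·c - 54·a^2·c    [distributive law]
= -372·b^2 - 216·b·c + 144·b - 294·a·b - 324·a·c + 216·a + 396·a^2 + 24·a·b^2 + 195·a·b·c - 408·a^2·b - 342·a^2·c + 144·a^3 + 240·b^3 + 282·b^2·c + 72·b·c^2 + 108·a·c^2    [combine like terms]

-372·b^2 - 216·b·c + 144·b - 294·a·b - 324·a·c + 216·a + 396·a^2 + 24·a·b^2 + 195·a·b·c - 408·a^2·b - 342·a^2·c + 144·a^3 + 240·b^3 + 282·b^2·c + 72·b·c^2 + 108·a·c^2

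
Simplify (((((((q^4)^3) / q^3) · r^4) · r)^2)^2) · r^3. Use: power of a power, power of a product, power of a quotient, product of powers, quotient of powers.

q^36·r^23

(((((((q^4)^3) / q^3) · r^4) · r)^2)^2) · r^3
= ((((((q^4)^3) / q^3) · r^4) · r)^4) · r^3    [power of a power]
= ((((((q^4)^3) / q^3) · r^4)^4) · (r^4)) · r^3    [power of a product]
= ((((((q^4)^3) / q^3)^4) · ((r^4)^4)) · (r^4)) · r^3    [power of a product]
= ((((((q^4)^3)^4) / ((q^3)^4)) · ((r^4)^4)) · (r^4)) · r^3    [power of a quotient]
= (((((q^4)^12) / ((q^3)^4)) · ((r^4)^4)) · (r^4)) · r^3    [power of a power]
= (((q^48 / ((q^3)^4)) · ((r^4)^4)) · (r^4)) · r^3    [power of a power]
= (((q^48 / q^12) · ((r^4)^4)) · (r^4)) · r^3    [power of a power]
= ((q^36 · ((r^4)^4)) · (r^4)) · r^3    [quotient of powers]
= ((q^36 · r^16) · (r^4)) · r^3    [power of a power]
= q^36·r^23    [product of powers]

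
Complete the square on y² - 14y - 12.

y² - 14y - 12
= y² - 14y + 49 - 49 - 12    [add and subtract 49]
= (y - 7)² - 49 - 12    [perfect-square identity]
= (y - 7)² - 61    [combine constants]

(y - 7)² - 61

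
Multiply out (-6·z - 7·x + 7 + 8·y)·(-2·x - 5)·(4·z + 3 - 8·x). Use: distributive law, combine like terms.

(-6·z - 7·x + 7 + 8·y)·(-2·x - 5)·(4·z + 3 - 8·x)
= (12·x·z + 30·z + 14·x² + 35·x - 14·x - 35 - 16·x·y - 40·y)·(4·z + 3 - 8·x)    [distributive law]
= (12·x·z + 30·z + 14·x² + 21·x - 35 - 16·x·y - 40·y)·(4·z + 3 - 8·x)    [combine like terms]
= 48·x·z² + 36·x·z - 96·x²·z + 120·z² + 90·z - 240·x·z + 56·x²·z + 42·x² - 112·x³ + 84·x·z + 63·x - 168·x² - 140·z - 105 + 280·x - 64·x·y·z - 48·x·y + 128·x²·y - 160·y·z - 120·y + 320·x·y    [distributive law]
= 48·x·z² - 120·x·z - 40·x²·z + 120·z² - 50·z - 126·x² - 112·x³ + 343·x - 105 - 64·x·y·z + 272·x·y + 128·x²·y - 160·y·z - 120·y    [combine like terms]

48·x·z² - 120·x·z - 40·x²·z + 120·z² - 50·z - 126·x² - 112·x³ + 343·x - 105 - 64·x·y·z + 272·x·y + 128·x²·y - 160·y·z - 120·y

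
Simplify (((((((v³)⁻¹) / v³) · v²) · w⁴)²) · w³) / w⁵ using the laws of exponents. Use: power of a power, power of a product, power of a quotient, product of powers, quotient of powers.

(((((((v³)⁻¹) / v³) · v²) · w⁴)²) · w³) / w⁵
= (((((((v³)⁻¹) / v³) · v²)²) · ((w⁴)²)) · w³) / w⁵    [power of a product]
= (((((((v³)⁻¹) / v³)²) · ((v²)²)) · ((w⁴)²)) · w³) / w⁵    [power of a product]
= (((((((v³)⁻¹)²) / ((v³)²)) · ((v²)²)) · ((w⁴)²)) · w³) / w⁵    [power of a quotient]
= ((((((v³)⁻²) / ((v³)²)) · ((v²)²)) · ((w⁴)²)) · w³) / w⁵    [power of a power]
= ((((v⁻⁶ / ((v³)²)) · ((v²)²)) · ((w⁴)²)) · w³) / w⁵    [power of a power]
= ((((v⁻⁶ / v⁶) · ((v²)²)) · ((w⁴)²)) · w³) / w⁵    [power of a power]
= (((v⁻¹² · ((v²)²)) · ((w⁴)²)) · w³) / w⁵    [quotient of powers]
= (((v⁻¹² · v⁴) · ((w⁴)²)) · w³) / w⁵    [power of a power]
= ((v⁻⁸ · ((w⁴)²)) · w³) / w⁵    [product of powers]
= ((v⁻⁸ · w⁸) · w³) / w⁵    [power of a power]
= v⁻⁸w⁶    [quotient of powers; product of powers]

v⁻⁸w⁶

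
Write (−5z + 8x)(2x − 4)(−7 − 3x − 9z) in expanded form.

(−5z + 8x)(2x − 4)(−7 − 3x − 9z)
= (−10xz + 20z + 16x² − 32x)(−7 − 3x − 9z)    [distributive law]
= 70xz + 30x²z + 90xz² − 140z − 60xz − 180z² − 112x² − 48x³ − 144x²z + 224x + 96x² + 288xz    [distributive law]
= 298xz − 114x²z + 90xz² − 140z − 180z² − 16x² − 48x³ + 224x    [combine like terms]

298xz − 114x²z + 90xz² − 140z − 180z² − 16x² − 48x³ + 224x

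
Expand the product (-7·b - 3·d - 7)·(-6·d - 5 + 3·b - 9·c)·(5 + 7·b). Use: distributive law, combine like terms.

(-7·b - 3·d - 7)·(-6·d - 5 + 3·b - 9·c)·(5 + 7·b)
= (42·b·d + 35·b - 21·b² + 63·b·c + 18·d² + 15·d - 9·b·d + 27·c·d + 42·d + 35 - 21·b + 63·c)·(5 + 7·b)    [distributive law]
= (33·b·d + 14·b - 21·b² + 63·b·c + 18·d² + 57·d + 27·c·d + 35 + 63·c)·(5 + 7·b)    [combine like terms]
= 165·b·d + 231·b²·d + 70·b + 98·b² - 105·b² - 147·b³ + 315·b·c + 441·b²·c + 90·d² + 126·b·d² + 285·d + 399·b·d + 135·c·d + 189·b·c·d + 175 + 245·b + 315·c + 441·b·c    [distributive law]
= 564·b·d + 231·b²·d + 315·b - 7·b² - 147·b³ + 756·b·c + 441·b²·c + 90·d² + 126·b·d² + 285·d + 135·c·d + 189·b·c·d + 175 + 315·c    [combine like terms]

564·b·d + 231·b²·d + 315·b - 7·b² - 147·b³ + 756·b·c + 441·b²·c + 90·d² + 126·b·d² + 285·d + 135·c·d + 189·b·c·d + 175 + 315·c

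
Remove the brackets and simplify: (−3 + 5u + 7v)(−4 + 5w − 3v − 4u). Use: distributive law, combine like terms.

12 − 15w − 19v − 8u + 25uw − 43uv − 20u^2 + 35vw − 21v^2

(−3 + 5u + 7v)(−4 + 5w − 3v − 4u)
= 12 − 15w + 9v + 12u − 20u + 25uw − 15uv − 20u^2 − 28v + 35vw − 21v^2 − 28uv    [distributive law]
= 12 − 15w − 19v − 8u + 25uw − 43uv − 20u^2 + 35vw − 21v^2    [combine like terms]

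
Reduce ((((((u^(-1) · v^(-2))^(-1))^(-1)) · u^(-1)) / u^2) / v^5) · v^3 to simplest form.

u^(-4)v^(-4)

((((((u^(-1) · v^(-2))^(-1))^(-1)) · u^(-1)) / u^2) / v^5) · v^3
= (((((u^(-1) · v^(-2))^1) · u^(-1)) / u^2) / v^5) · v^3    [power of a power]
= ((((((u^(-1))^1) · ((v^(-2))^1)) · u^(-1)) / u^2) / v^5) · v^3    [power of a product]
= ((((u^(-1) · ((v^(-2))^1)) · u^(-1)) / u^2) / v^5) · v^3    [power of a power]
= ((((u^(-1) · v^(-2)) · u^(-1)) / u^2) / v^5) · v^3    [power of a power]
= u^(-4)v^(-4)    [quotient of powers; product of powers]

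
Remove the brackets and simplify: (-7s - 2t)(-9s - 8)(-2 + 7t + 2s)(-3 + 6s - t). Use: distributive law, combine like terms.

-630s^2 - 462s^3 + 911s^2t + 2736s^3t + 279s^2t^2 + 756s^4 + 336s - 1244st - 94st^2 - 126st^3 + 96t - 304t^2 - 112t^3

(-7s - 2t)(-9s - 8)(-2 + 7t + 2s)(-3 + 6s - t)
= (63s^2 + 56s + 18st + 16t)(-2 + 7t + 2s)(-3 + 6s - t)    [distributive law]
= (-126s^2 + 441s^2t + 126s^3 - 112s + 392st + 112s^2 - 36st + 126st^2 + 36s^2t - 32t + 112t^2 + 32st)(-3 + 6s - t)    [distributive law]
= (-14s^2 + 477s^2t + 126s^3 - 112s + 388st + 126st^2 - 32t + 112t^2)(-3 + 6s - t)    [combine like terms]
= 42s^2 - 84s^3 + 14s^2t - 1431s^2t + 2862s^3t - 477s^2t^2 - 378s^3 + 756s^4 - 126s^3t + 336s - 672s^2 + 112st - 1164st + 2328s^2t - 388st^2 - 378st^2 + 756s^2t^2 - 126st^3 + 96t - 192st + 32t^2 - 336t^2 + 672st^2 - 112t^3    [distributive law]
= -630s^2 - 462s^3 + 911s^2t + 2736s^3t + 279s^2t^2 + 756s^4 + 336s - 1244st - 94st^2 - 126st^3 + 96t - 304t^2 - 112t^3    [combine like terms]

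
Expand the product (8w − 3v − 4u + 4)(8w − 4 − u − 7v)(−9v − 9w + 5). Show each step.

144vw² − 576w³ + 320w² + 81uvw + 360uw² − 308uw + 531v²w − 256vw + 249v² + 64v − 279uv² + 47uv − 189v³ + 60u − 36u²v − 36u²w + 20u² + 144w − 80

(8w − 3v − 4u + 4)(8w − 4 − u − 7v)(−9v − 9w + 5)
= (64w² − 32w − 8uw − 56vw − 24vw + 12v + 3uv + 21v² − 32uw + 16u + 4u² + 28uv + 32w − 16 − 4u − 28v)(−9v − 9w + 5)    [distributive law]
= (64w² − 40uw − 80vw − 16v + 31uv + 21v² + 12u + 4u² − 16)(−9v − 9w + 5)    [combine like terms]
= −576vw² − 576w³ + 320w² + 360uvw + 360uw² − 200uw + 720v²w + 720vw² − 400vw + 144v² + 144vw − 80v − 279uv² − 279uvw + 155uv − 189v³ − 189v²w + 105v² − 108uv − 108uw + 60u − 36u²v − 36u²w + 20u² + 144v + 144w − 80    [distributive law]
= 144vw² − 576w³ + 320w² + 81uvw + 360uw² − 308uw + 531v²w − 256vw + 249v² + 64v − 279uv² + 47uv − 189v³ + 60u − 36u²v − 36u²w + 20u² + 144w − 80    [combine like terms]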